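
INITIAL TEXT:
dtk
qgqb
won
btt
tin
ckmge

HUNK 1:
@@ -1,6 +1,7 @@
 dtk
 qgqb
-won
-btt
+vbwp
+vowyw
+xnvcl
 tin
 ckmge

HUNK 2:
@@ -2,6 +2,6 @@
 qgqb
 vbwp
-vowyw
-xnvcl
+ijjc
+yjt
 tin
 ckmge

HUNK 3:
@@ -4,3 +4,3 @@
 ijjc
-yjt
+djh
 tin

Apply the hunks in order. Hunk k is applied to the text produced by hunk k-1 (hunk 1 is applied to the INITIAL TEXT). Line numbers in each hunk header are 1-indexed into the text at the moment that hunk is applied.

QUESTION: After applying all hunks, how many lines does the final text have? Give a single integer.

Answer: 7

Derivation:
Hunk 1: at line 1 remove [won,btt] add [vbwp,vowyw,xnvcl] -> 7 lines: dtk qgqb vbwp vowyw xnvcl tin ckmge
Hunk 2: at line 2 remove [vowyw,xnvcl] add [ijjc,yjt] -> 7 lines: dtk qgqb vbwp ijjc yjt tin ckmge
Hunk 3: at line 4 remove [yjt] add [djh] -> 7 lines: dtk qgqb vbwp ijjc djh tin ckmge
Final line count: 7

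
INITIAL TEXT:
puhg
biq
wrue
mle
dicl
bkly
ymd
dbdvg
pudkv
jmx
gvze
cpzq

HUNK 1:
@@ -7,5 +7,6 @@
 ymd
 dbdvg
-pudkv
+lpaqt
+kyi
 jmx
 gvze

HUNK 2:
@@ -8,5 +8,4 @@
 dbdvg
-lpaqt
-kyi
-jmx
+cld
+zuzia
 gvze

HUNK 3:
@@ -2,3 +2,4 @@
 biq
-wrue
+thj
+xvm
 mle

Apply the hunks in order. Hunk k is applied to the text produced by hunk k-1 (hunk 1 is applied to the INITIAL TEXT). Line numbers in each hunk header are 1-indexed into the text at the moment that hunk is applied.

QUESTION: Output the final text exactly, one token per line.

Hunk 1: at line 7 remove [pudkv] add [lpaqt,kyi] -> 13 lines: puhg biq wrue mle dicl bkly ymd dbdvg lpaqt kyi jmx gvze cpzq
Hunk 2: at line 8 remove [lpaqt,kyi,jmx] add [cld,zuzia] -> 12 lines: puhg biq wrue mle dicl bkly ymd dbdvg cld zuzia gvze cpzq
Hunk 3: at line 2 remove [wrue] add [thj,xvm] -> 13 lines: puhg biq thj xvm mle dicl bkly ymd dbdvg cld zuzia gvze cpzq

Answer: puhg
biq
thj
xvm
mle
dicl
bkly
ymd
dbdvg
cld
zuzia
gvze
cpzq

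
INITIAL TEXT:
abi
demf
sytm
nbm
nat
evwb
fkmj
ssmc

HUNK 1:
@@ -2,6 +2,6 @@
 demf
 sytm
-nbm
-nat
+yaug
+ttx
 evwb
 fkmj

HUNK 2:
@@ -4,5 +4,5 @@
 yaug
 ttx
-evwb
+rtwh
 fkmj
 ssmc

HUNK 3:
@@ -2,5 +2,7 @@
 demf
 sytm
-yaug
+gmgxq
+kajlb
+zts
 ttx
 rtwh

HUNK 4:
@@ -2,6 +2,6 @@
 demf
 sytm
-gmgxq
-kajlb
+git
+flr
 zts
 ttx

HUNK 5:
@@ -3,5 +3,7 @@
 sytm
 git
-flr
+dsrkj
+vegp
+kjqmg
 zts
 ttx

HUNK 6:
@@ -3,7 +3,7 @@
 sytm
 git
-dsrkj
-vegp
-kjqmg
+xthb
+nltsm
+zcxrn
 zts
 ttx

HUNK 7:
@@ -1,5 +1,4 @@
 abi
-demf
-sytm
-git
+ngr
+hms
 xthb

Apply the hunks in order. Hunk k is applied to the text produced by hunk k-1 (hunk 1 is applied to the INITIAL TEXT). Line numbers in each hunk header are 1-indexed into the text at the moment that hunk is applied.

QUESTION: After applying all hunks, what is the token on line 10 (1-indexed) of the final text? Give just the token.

Answer: fkmj

Derivation:
Hunk 1: at line 2 remove [nbm,nat] add [yaug,ttx] -> 8 lines: abi demf sytm yaug ttx evwb fkmj ssmc
Hunk 2: at line 4 remove [evwb] add [rtwh] -> 8 lines: abi demf sytm yaug ttx rtwh fkmj ssmc
Hunk 3: at line 2 remove [yaug] add [gmgxq,kajlb,zts] -> 10 lines: abi demf sytm gmgxq kajlb zts ttx rtwh fkmj ssmc
Hunk 4: at line 2 remove [gmgxq,kajlb] add [git,flr] -> 10 lines: abi demf sytm git flr zts ttx rtwh fkmj ssmc
Hunk 5: at line 3 remove [flr] add [dsrkj,vegp,kjqmg] -> 12 lines: abi demf sytm git dsrkj vegp kjqmg zts ttx rtwh fkmj ssmc
Hunk 6: at line 3 remove [dsrkj,vegp,kjqmg] add [xthb,nltsm,zcxrn] -> 12 lines: abi demf sytm git xthb nltsm zcxrn zts ttx rtwh fkmj ssmc
Hunk 7: at line 1 remove [demf,sytm,git] add [ngr,hms] -> 11 lines: abi ngr hms xthb nltsm zcxrn zts ttx rtwh fkmj ssmc
Final line 10: fkmj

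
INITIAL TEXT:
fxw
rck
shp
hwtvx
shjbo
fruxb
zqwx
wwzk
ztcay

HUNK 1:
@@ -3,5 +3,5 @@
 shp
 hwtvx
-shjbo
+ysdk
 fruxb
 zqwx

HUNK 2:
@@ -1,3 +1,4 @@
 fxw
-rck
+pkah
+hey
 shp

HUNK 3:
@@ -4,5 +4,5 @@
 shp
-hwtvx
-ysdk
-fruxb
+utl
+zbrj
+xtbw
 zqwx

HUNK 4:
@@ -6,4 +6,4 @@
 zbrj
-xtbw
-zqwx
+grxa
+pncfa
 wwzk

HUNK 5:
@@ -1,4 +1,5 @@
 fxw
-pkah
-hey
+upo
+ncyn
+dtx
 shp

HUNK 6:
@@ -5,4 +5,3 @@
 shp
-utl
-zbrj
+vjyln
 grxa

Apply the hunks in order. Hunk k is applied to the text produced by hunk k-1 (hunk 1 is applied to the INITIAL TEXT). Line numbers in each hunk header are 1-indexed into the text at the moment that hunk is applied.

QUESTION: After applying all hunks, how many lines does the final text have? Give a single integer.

Hunk 1: at line 3 remove [shjbo] add [ysdk] -> 9 lines: fxw rck shp hwtvx ysdk fruxb zqwx wwzk ztcay
Hunk 2: at line 1 remove [rck] add [pkah,hey] -> 10 lines: fxw pkah hey shp hwtvx ysdk fruxb zqwx wwzk ztcay
Hunk 3: at line 4 remove [hwtvx,ysdk,fruxb] add [utl,zbrj,xtbw] -> 10 lines: fxw pkah hey shp utl zbrj xtbw zqwx wwzk ztcay
Hunk 4: at line 6 remove [xtbw,zqwx] add [grxa,pncfa] -> 10 lines: fxw pkah hey shp utl zbrj grxa pncfa wwzk ztcay
Hunk 5: at line 1 remove [pkah,hey] add [upo,ncyn,dtx] -> 11 lines: fxw upo ncyn dtx shp utl zbrj grxa pncfa wwzk ztcay
Hunk 6: at line 5 remove [utl,zbrj] add [vjyln] -> 10 lines: fxw upo ncyn dtx shp vjyln grxa pncfa wwzk ztcay
Final line count: 10

Answer: 10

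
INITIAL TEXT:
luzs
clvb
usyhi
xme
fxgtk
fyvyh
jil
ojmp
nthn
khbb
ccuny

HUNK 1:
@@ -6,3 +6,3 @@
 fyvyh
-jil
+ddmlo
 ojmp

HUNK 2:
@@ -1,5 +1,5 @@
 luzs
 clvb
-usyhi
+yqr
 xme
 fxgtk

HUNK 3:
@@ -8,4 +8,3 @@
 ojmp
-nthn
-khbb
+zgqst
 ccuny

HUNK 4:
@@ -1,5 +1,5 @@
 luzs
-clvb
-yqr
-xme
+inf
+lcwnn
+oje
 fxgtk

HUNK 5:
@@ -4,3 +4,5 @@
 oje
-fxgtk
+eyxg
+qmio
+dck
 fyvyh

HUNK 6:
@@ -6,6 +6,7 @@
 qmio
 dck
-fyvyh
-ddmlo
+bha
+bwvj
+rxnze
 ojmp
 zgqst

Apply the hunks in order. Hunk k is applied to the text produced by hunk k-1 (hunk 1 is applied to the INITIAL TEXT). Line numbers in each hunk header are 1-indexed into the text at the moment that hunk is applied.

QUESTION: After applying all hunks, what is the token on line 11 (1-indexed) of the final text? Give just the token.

Answer: ojmp

Derivation:
Hunk 1: at line 6 remove [jil] add [ddmlo] -> 11 lines: luzs clvb usyhi xme fxgtk fyvyh ddmlo ojmp nthn khbb ccuny
Hunk 2: at line 1 remove [usyhi] add [yqr] -> 11 lines: luzs clvb yqr xme fxgtk fyvyh ddmlo ojmp nthn khbb ccuny
Hunk 3: at line 8 remove [nthn,khbb] add [zgqst] -> 10 lines: luzs clvb yqr xme fxgtk fyvyh ddmlo ojmp zgqst ccuny
Hunk 4: at line 1 remove [clvb,yqr,xme] add [inf,lcwnn,oje] -> 10 lines: luzs inf lcwnn oje fxgtk fyvyh ddmlo ojmp zgqst ccuny
Hunk 5: at line 4 remove [fxgtk] add [eyxg,qmio,dck] -> 12 lines: luzs inf lcwnn oje eyxg qmio dck fyvyh ddmlo ojmp zgqst ccuny
Hunk 6: at line 6 remove [fyvyh,ddmlo] add [bha,bwvj,rxnze] -> 13 lines: luzs inf lcwnn oje eyxg qmio dck bha bwvj rxnze ojmp zgqst ccuny
Final line 11: ojmp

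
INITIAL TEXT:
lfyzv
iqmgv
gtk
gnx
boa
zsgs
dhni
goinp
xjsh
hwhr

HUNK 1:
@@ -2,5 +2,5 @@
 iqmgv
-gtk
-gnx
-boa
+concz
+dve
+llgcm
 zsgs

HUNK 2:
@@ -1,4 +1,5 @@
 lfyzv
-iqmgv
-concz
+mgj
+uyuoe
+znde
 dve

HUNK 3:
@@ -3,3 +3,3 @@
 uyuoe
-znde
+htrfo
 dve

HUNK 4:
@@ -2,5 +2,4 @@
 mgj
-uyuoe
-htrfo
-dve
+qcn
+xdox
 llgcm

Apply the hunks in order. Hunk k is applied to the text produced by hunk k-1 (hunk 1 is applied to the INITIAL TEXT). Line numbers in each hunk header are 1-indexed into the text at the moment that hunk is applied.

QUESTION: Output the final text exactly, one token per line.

Hunk 1: at line 2 remove [gtk,gnx,boa] add [concz,dve,llgcm] -> 10 lines: lfyzv iqmgv concz dve llgcm zsgs dhni goinp xjsh hwhr
Hunk 2: at line 1 remove [iqmgv,concz] add [mgj,uyuoe,znde] -> 11 lines: lfyzv mgj uyuoe znde dve llgcm zsgs dhni goinp xjsh hwhr
Hunk 3: at line 3 remove [znde] add [htrfo] -> 11 lines: lfyzv mgj uyuoe htrfo dve llgcm zsgs dhni goinp xjsh hwhr
Hunk 4: at line 2 remove [uyuoe,htrfo,dve] add [qcn,xdox] -> 10 lines: lfyzv mgj qcn xdox llgcm zsgs dhni goinp xjsh hwhr

Answer: lfyzv
mgj
qcn
xdox
llgcm
zsgs
dhni
goinp
xjsh
hwhr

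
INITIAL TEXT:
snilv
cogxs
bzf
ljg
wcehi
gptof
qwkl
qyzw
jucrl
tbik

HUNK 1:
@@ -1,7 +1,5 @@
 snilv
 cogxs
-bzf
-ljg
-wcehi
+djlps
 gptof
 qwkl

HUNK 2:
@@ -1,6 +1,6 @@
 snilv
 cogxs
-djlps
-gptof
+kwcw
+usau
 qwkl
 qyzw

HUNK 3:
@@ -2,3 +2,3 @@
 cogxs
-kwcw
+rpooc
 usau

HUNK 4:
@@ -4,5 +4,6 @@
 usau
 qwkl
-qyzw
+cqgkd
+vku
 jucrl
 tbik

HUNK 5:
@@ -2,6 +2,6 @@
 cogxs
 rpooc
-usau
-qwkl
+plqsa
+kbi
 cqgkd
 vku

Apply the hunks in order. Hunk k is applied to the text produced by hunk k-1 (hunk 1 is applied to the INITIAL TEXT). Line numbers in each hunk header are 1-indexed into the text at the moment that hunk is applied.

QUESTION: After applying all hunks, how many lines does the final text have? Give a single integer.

Hunk 1: at line 1 remove [bzf,ljg,wcehi] add [djlps] -> 8 lines: snilv cogxs djlps gptof qwkl qyzw jucrl tbik
Hunk 2: at line 1 remove [djlps,gptof] add [kwcw,usau] -> 8 lines: snilv cogxs kwcw usau qwkl qyzw jucrl tbik
Hunk 3: at line 2 remove [kwcw] add [rpooc] -> 8 lines: snilv cogxs rpooc usau qwkl qyzw jucrl tbik
Hunk 4: at line 4 remove [qyzw] add [cqgkd,vku] -> 9 lines: snilv cogxs rpooc usau qwkl cqgkd vku jucrl tbik
Hunk 5: at line 2 remove [usau,qwkl] add [plqsa,kbi] -> 9 lines: snilv cogxs rpooc plqsa kbi cqgkd vku jucrl tbik
Final line count: 9

Answer: 9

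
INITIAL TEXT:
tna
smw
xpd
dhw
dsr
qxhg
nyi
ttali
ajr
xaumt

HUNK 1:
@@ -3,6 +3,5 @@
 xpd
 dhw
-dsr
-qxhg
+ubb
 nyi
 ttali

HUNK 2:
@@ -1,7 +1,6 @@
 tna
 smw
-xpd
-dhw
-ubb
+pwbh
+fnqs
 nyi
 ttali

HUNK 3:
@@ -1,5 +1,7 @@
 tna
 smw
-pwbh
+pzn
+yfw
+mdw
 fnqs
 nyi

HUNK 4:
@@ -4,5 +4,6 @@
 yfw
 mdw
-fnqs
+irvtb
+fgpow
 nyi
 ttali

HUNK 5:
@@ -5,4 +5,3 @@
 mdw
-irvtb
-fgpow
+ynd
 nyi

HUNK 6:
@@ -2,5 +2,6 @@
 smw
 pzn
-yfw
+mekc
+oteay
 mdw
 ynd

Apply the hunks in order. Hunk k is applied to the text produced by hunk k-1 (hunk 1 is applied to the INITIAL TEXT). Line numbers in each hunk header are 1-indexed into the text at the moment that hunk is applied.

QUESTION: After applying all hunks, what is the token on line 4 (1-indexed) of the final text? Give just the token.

Answer: mekc

Derivation:
Hunk 1: at line 3 remove [dsr,qxhg] add [ubb] -> 9 lines: tna smw xpd dhw ubb nyi ttali ajr xaumt
Hunk 2: at line 1 remove [xpd,dhw,ubb] add [pwbh,fnqs] -> 8 lines: tna smw pwbh fnqs nyi ttali ajr xaumt
Hunk 3: at line 1 remove [pwbh] add [pzn,yfw,mdw] -> 10 lines: tna smw pzn yfw mdw fnqs nyi ttali ajr xaumt
Hunk 4: at line 4 remove [fnqs] add [irvtb,fgpow] -> 11 lines: tna smw pzn yfw mdw irvtb fgpow nyi ttali ajr xaumt
Hunk 5: at line 5 remove [irvtb,fgpow] add [ynd] -> 10 lines: tna smw pzn yfw mdw ynd nyi ttali ajr xaumt
Hunk 6: at line 2 remove [yfw] add [mekc,oteay] -> 11 lines: tna smw pzn mekc oteay mdw ynd nyi ttali ajr xaumt
Final line 4: mekc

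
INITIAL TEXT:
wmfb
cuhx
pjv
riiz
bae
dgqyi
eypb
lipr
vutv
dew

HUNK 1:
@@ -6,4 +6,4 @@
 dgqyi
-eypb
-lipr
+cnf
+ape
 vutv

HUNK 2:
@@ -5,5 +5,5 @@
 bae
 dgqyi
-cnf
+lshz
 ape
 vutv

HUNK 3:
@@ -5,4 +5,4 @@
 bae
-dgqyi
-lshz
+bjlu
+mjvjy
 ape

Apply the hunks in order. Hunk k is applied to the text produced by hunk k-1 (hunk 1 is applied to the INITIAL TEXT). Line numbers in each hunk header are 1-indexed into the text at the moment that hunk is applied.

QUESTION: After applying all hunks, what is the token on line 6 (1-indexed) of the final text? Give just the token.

Hunk 1: at line 6 remove [eypb,lipr] add [cnf,ape] -> 10 lines: wmfb cuhx pjv riiz bae dgqyi cnf ape vutv dew
Hunk 2: at line 5 remove [cnf] add [lshz] -> 10 lines: wmfb cuhx pjv riiz bae dgqyi lshz ape vutv dew
Hunk 3: at line 5 remove [dgqyi,lshz] add [bjlu,mjvjy] -> 10 lines: wmfb cuhx pjv riiz bae bjlu mjvjy ape vutv dew
Final line 6: bjlu

Answer: bjlu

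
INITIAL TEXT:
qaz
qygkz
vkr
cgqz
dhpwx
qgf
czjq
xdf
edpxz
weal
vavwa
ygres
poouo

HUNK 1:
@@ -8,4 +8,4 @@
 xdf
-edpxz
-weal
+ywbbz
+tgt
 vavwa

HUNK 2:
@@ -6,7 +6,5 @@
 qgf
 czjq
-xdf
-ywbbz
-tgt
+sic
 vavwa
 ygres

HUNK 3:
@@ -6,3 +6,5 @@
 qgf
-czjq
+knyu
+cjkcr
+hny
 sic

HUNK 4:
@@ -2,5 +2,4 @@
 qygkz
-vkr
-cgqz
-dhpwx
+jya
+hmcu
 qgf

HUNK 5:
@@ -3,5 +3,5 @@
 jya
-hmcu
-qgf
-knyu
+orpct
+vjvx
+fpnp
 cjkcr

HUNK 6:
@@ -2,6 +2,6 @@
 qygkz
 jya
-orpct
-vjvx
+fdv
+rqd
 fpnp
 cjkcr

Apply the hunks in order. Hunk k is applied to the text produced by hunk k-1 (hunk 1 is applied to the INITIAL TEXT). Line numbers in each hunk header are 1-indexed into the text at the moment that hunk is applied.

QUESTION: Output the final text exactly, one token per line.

Hunk 1: at line 8 remove [edpxz,weal] add [ywbbz,tgt] -> 13 lines: qaz qygkz vkr cgqz dhpwx qgf czjq xdf ywbbz tgt vavwa ygres poouo
Hunk 2: at line 6 remove [xdf,ywbbz,tgt] add [sic] -> 11 lines: qaz qygkz vkr cgqz dhpwx qgf czjq sic vavwa ygres poouo
Hunk 3: at line 6 remove [czjq] add [knyu,cjkcr,hny] -> 13 lines: qaz qygkz vkr cgqz dhpwx qgf knyu cjkcr hny sic vavwa ygres poouo
Hunk 4: at line 2 remove [vkr,cgqz,dhpwx] add [jya,hmcu] -> 12 lines: qaz qygkz jya hmcu qgf knyu cjkcr hny sic vavwa ygres poouo
Hunk 5: at line 3 remove [hmcu,qgf,knyu] add [orpct,vjvx,fpnp] -> 12 lines: qaz qygkz jya orpct vjvx fpnp cjkcr hny sic vavwa ygres poouo
Hunk 6: at line 2 remove [orpct,vjvx] add [fdv,rqd] -> 12 lines: qaz qygkz jya fdv rqd fpnp cjkcr hny sic vavwa ygres poouo

Answer: qaz
qygkz
jya
fdv
rqd
fpnp
cjkcr
hny
sic
vavwa
ygres
poouo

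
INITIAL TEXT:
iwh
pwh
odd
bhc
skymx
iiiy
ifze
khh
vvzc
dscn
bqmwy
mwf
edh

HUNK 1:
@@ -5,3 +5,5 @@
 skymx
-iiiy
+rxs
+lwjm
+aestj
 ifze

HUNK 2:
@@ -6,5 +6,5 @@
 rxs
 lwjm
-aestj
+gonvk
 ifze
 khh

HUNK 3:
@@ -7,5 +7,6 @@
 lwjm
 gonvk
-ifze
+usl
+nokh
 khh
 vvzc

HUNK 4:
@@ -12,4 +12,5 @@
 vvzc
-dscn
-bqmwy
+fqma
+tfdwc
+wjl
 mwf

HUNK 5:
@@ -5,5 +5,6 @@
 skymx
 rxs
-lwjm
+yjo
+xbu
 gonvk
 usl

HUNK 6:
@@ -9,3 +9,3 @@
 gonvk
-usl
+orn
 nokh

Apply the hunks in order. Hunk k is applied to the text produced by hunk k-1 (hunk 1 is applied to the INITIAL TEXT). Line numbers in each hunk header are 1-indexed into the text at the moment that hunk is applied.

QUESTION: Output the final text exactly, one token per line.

Hunk 1: at line 5 remove [iiiy] add [rxs,lwjm,aestj] -> 15 lines: iwh pwh odd bhc skymx rxs lwjm aestj ifze khh vvzc dscn bqmwy mwf edh
Hunk 2: at line 6 remove [aestj] add [gonvk] -> 15 lines: iwh pwh odd bhc skymx rxs lwjm gonvk ifze khh vvzc dscn bqmwy mwf edh
Hunk 3: at line 7 remove [ifze] add [usl,nokh] -> 16 lines: iwh pwh odd bhc skymx rxs lwjm gonvk usl nokh khh vvzc dscn bqmwy mwf edh
Hunk 4: at line 12 remove [dscn,bqmwy] add [fqma,tfdwc,wjl] -> 17 lines: iwh pwh odd bhc skymx rxs lwjm gonvk usl nokh khh vvzc fqma tfdwc wjl mwf edh
Hunk 5: at line 5 remove [lwjm] add [yjo,xbu] -> 18 lines: iwh pwh odd bhc skymx rxs yjo xbu gonvk usl nokh khh vvzc fqma tfdwc wjl mwf edh
Hunk 6: at line 9 remove [usl] add [orn] -> 18 lines: iwh pwh odd bhc skymx rxs yjo xbu gonvk orn nokh khh vvzc fqma tfdwc wjl mwf edh

Answer: iwh
pwh
odd
bhc
skymx
rxs
yjo
xbu
gonvk
orn
nokh
khh
vvzc
fqma
tfdwc
wjl
mwf
edh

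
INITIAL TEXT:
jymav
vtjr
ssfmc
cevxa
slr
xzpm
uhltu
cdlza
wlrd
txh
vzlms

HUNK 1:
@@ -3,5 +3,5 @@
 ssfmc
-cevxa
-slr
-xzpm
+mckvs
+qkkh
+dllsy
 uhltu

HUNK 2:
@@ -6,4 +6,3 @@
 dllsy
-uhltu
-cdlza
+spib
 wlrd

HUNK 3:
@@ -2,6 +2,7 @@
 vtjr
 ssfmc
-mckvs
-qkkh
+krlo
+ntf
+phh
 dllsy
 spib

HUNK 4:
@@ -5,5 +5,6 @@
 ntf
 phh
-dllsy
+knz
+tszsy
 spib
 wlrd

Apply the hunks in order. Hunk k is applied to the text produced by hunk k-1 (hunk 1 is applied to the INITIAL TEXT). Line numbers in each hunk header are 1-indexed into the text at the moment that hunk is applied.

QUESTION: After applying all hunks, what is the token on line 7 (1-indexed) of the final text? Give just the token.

Answer: knz

Derivation:
Hunk 1: at line 3 remove [cevxa,slr,xzpm] add [mckvs,qkkh,dllsy] -> 11 lines: jymav vtjr ssfmc mckvs qkkh dllsy uhltu cdlza wlrd txh vzlms
Hunk 2: at line 6 remove [uhltu,cdlza] add [spib] -> 10 lines: jymav vtjr ssfmc mckvs qkkh dllsy spib wlrd txh vzlms
Hunk 3: at line 2 remove [mckvs,qkkh] add [krlo,ntf,phh] -> 11 lines: jymav vtjr ssfmc krlo ntf phh dllsy spib wlrd txh vzlms
Hunk 4: at line 5 remove [dllsy] add [knz,tszsy] -> 12 lines: jymav vtjr ssfmc krlo ntf phh knz tszsy spib wlrd txh vzlms
Final line 7: knz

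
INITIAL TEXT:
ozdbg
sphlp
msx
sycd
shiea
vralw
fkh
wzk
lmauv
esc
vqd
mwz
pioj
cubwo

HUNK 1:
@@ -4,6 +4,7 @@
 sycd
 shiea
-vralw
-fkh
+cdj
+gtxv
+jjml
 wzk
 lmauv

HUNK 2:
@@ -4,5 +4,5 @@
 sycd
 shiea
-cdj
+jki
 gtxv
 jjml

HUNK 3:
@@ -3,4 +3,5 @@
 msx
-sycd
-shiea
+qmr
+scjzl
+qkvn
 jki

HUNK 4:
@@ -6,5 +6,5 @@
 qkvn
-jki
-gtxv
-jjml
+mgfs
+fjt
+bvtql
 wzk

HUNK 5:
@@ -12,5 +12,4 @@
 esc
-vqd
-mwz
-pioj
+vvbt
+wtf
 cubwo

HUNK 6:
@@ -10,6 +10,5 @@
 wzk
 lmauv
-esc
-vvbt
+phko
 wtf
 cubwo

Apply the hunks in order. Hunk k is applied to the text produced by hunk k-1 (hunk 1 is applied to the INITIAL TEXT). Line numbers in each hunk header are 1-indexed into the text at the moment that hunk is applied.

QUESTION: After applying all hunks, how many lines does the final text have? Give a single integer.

Hunk 1: at line 4 remove [vralw,fkh] add [cdj,gtxv,jjml] -> 15 lines: ozdbg sphlp msx sycd shiea cdj gtxv jjml wzk lmauv esc vqd mwz pioj cubwo
Hunk 2: at line 4 remove [cdj] add [jki] -> 15 lines: ozdbg sphlp msx sycd shiea jki gtxv jjml wzk lmauv esc vqd mwz pioj cubwo
Hunk 3: at line 3 remove [sycd,shiea] add [qmr,scjzl,qkvn] -> 16 lines: ozdbg sphlp msx qmr scjzl qkvn jki gtxv jjml wzk lmauv esc vqd mwz pioj cubwo
Hunk 4: at line 6 remove [jki,gtxv,jjml] add [mgfs,fjt,bvtql] -> 16 lines: ozdbg sphlp msx qmr scjzl qkvn mgfs fjt bvtql wzk lmauv esc vqd mwz pioj cubwo
Hunk 5: at line 12 remove [vqd,mwz,pioj] add [vvbt,wtf] -> 15 lines: ozdbg sphlp msx qmr scjzl qkvn mgfs fjt bvtql wzk lmauv esc vvbt wtf cubwo
Hunk 6: at line 10 remove [esc,vvbt] add [phko] -> 14 lines: ozdbg sphlp msx qmr scjzl qkvn mgfs fjt bvtql wzk lmauv phko wtf cubwo
Final line count: 14

Answer: 14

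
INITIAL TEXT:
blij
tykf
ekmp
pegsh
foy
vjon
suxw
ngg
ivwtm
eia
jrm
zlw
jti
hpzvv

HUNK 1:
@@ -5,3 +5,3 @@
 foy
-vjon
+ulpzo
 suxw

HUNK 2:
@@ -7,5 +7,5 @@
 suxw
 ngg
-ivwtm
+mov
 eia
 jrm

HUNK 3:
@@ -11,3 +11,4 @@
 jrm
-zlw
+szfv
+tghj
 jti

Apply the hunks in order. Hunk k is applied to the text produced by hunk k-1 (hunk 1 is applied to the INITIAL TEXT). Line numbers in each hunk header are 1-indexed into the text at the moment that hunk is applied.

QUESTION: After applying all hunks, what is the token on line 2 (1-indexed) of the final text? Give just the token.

Hunk 1: at line 5 remove [vjon] add [ulpzo] -> 14 lines: blij tykf ekmp pegsh foy ulpzo suxw ngg ivwtm eia jrm zlw jti hpzvv
Hunk 2: at line 7 remove [ivwtm] add [mov] -> 14 lines: blij tykf ekmp pegsh foy ulpzo suxw ngg mov eia jrm zlw jti hpzvv
Hunk 3: at line 11 remove [zlw] add [szfv,tghj] -> 15 lines: blij tykf ekmp pegsh foy ulpzo suxw ngg mov eia jrm szfv tghj jti hpzvv
Final line 2: tykf

Answer: tykf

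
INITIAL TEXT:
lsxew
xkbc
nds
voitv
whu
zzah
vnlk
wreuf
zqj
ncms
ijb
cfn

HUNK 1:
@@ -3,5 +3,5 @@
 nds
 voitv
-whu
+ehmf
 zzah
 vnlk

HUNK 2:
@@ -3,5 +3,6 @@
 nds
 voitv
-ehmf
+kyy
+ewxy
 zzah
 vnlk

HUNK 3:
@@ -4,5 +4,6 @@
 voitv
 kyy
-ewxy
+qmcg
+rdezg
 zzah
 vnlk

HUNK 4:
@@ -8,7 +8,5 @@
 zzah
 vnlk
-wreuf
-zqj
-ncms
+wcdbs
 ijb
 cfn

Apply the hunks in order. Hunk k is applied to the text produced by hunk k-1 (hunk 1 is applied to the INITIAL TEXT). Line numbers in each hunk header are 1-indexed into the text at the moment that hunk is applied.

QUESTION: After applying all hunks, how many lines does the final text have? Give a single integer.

Hunk 1: at line 3 remove [whu] add [ehmf] -> 12 lines: lsxew xkbc nds voitv ehmf zzah vnlk wreuf zqj ncms ijb cfn
Hunk 2: at line 3 remove [ehmf] add [kyy,ewxy] -> 13 lines: lsxew xkbc nds voitv kyy ewxy zzah vnlk wreuf zqj ncms ijb cfn
Hunk 3: at line 4 remove [ewxy] add [qmcg,rdezg] -> 14 lines: lsxew xkbc nds voitv kyy qmcg rdezg zzah vnlk wreuf zqj ncms ijb cfn
Hunk 4: at line 8 remove [wreuf,zqj,ncms] add [wcdbs] -> 12 lines: lsxew xkbc nds voitv kyy qmcg rdezg zzah vnlk wcdbs ijb cfn
Final line count: 12

Answer: 12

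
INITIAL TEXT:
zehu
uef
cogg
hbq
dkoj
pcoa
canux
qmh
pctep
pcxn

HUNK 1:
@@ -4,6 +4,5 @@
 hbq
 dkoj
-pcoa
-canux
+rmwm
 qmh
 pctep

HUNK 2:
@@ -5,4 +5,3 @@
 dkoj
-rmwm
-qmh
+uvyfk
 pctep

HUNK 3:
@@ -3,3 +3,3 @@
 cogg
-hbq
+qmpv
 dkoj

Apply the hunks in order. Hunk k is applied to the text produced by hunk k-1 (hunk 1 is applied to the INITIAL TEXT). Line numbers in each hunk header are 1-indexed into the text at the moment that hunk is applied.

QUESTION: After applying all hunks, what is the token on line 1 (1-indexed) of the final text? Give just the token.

Answer: zehu

Derivation:
Hunk 1: at line 4 remove [pcoa,canux] add [rmwm] -> 9 lines: zehu uef cogg hbq dkoj rmwm qmh pctep pcxn
Hunk 2: at line 5 remove [rmwm,qmh] add [uvyfk] -> 8 lines: zehu uef cogg hbq dkoj uvyfk pctep pcxn
Hunk 3: at line 3 remove [hbq] add [qmpv] -> 8 lines: zehu uef cogg qmpv dkoj uvyfk pctep pcxn
Final line 1: zehu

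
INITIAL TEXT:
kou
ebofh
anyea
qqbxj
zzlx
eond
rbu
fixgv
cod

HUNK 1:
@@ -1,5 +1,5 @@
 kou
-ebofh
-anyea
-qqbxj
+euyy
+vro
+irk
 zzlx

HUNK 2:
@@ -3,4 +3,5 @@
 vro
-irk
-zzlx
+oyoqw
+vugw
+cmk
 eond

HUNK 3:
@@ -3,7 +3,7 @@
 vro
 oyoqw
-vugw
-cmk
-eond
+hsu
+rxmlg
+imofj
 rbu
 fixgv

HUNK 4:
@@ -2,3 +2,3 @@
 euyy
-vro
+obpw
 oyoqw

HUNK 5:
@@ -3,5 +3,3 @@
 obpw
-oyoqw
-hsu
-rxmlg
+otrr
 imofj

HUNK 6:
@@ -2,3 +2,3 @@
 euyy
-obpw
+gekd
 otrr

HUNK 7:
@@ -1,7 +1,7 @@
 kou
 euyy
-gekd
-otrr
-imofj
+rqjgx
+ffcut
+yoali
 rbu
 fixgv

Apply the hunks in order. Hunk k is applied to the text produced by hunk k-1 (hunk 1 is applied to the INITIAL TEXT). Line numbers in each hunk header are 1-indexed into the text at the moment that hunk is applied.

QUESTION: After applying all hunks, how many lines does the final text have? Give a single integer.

Answer: 8

Derivation:
Hunk 1: at line 1 remove [ebofh,anyea,qqbxj] add [euyy,vro,irk] -> 9 lines: kou euyy vro irk zzlx eond rbu fixgv cod
Hunk 2: at line 3 remove [irk,zzlx] add [oyoqw,vugw,cmk] -> 10 lines: kou euyy vro oyoqw vugw cmk eond rbu fixgv cod
Hunk 3: at line 3 remove [vugw,cmk,eond] add [hsu,rxmlg,imofj] -> 10 lines: kou euyy vro oyoqw hsu rxmlg imofj rbu fixgv cod
Hunk 4: at line 2 remove [vro] add [obpw] -> 10 lines: kou euyy obpw oyoqw hsu rxmlg imofj rbu fixgv cod
Hunk 5: at line 3 remove [oyoqw,hsu,rxmlg] add [otrr] -> 8 lines: kou euyy obpw otrr imofj rbu fixgv cod
Hunk 6: at line 2 remove [obpw] add [gekd] -> 8 lines: kou euyy gekd otrr imofj rbu fixgv cod
Hunk 7: at line 1 remove [gekd,otrr,imofj] add [rqjgx,ffcut,yoali] -> 8 lines: kou euyy rqjgx ffcut yoali rbu fixgv cod
Final line count: 8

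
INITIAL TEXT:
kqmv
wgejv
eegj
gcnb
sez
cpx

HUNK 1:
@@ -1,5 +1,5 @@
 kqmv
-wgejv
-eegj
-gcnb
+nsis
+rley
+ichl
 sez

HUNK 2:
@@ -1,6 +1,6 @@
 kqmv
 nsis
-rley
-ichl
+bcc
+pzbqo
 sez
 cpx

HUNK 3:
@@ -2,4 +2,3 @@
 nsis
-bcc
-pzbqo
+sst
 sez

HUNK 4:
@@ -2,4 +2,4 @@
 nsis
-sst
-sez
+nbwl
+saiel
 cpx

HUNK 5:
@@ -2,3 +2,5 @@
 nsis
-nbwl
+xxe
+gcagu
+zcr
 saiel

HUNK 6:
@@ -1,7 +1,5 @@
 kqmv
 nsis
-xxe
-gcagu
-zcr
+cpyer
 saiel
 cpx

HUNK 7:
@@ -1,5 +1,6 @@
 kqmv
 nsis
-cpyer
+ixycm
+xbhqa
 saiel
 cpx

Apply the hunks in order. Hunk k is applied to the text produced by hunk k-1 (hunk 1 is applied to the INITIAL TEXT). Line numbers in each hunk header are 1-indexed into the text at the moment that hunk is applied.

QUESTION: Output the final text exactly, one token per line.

Answer: kqmv
nsis
ixycm
xbhqa
saiel
cpx

Derivation:
Hunk 1: at line 1 remove [wgejv,eegj,gcnb] add [nsis,rley,ichl] -> 6 lines: kqmv nsis rley ichl sez cpx
Hunk 2: at line 1 remove [rley,ichl] add [bcc,pzbqo] -> 6 lines: kqmv nsis bcc pzbqo sez cpx
Hunk 3: at line 2 remove [bcc,pzbqo] add [sst] -> 5 lines: kqmv nsis sst sez cpx
Hunk 4: at line 2 remove [sst,sez] add [nbwl,saiel] -> 5 lines: kqmv nsis nbwl saiel cpx
Hunk 5: at line 2 remove [nbwl] add [xxe,gcagu,zcr] -> 7 lines: kqmv nsis xxe gcagu zcr saiel cpx
Hunk 6: at line 1 remove [xxe,gcagu,zcr] add [cpyer] -> 5 lines: kqmv nsis cpyer saiel cpx
Hunk 7: at line 1 remove [cpyer] add [ixycm,xbhqa] -> 6 lines: kqmv nsis ixycm xbhqa saiel cpx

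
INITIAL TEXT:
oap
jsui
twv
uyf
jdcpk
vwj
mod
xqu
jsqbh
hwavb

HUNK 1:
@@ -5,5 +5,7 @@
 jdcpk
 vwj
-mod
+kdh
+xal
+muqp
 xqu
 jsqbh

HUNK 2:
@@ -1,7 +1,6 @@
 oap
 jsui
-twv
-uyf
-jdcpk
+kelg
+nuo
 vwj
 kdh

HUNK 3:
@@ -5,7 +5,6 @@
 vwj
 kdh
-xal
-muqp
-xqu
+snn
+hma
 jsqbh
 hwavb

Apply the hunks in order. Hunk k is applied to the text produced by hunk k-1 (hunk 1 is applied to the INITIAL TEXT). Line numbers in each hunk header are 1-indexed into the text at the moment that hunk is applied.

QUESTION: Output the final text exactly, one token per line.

Hunk 1: at line 5 remove [mod] add [kdh,xal,muqp] -> 12 lines: oap jsui twv uyf jdcpk vwj kdh xal muqp xqu jsqbh hwavb
Hunk 2: at line 1 remove [twv,uyf,jdcpk] add [kelg,nuo] -> 11 lines: oap jsui kelg nuo vwj kdh xal muqp xqu jsqbh hwavb
Hunk 3: at line 5 remove [xal,muqp,xqu] add [snn,hma] -> 10 lines: oap jsui kelg nuo vwj kdh snn hma jsqbh hwavb

Answer: oap
jsui
kelg
nuo
vwj
kdh
snn
hma
jsqbh
hwavb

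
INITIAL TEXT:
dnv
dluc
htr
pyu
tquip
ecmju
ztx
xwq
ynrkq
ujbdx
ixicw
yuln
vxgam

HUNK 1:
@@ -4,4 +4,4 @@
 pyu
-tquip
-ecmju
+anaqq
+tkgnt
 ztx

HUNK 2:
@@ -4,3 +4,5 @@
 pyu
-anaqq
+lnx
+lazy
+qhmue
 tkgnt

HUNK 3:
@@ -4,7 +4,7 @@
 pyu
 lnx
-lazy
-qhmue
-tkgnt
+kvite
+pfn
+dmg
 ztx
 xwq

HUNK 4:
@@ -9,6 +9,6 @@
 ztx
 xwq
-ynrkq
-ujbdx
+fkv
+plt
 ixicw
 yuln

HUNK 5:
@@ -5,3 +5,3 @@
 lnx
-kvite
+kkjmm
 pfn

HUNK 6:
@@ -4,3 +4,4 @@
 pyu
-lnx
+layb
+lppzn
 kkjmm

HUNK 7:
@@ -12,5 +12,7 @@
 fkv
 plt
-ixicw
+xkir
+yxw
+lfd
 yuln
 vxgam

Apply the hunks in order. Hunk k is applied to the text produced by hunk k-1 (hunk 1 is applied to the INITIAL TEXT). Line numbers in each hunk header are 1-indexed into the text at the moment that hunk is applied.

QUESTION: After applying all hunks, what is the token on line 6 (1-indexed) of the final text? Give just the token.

Answer: lppzn

Derivation:
Hunk 1: at line 4 remove [tquip,ecmju] add [anaqq,tkgnt] -> 13 lines: dnv dluc htr pyu anaqq tkgnt ztx xwq ynrkq ujbdx ixicw yuln vxgam
Hunk 2: at line 4 remove [anaqq] add [lnx,lazy,qhmue] -> 15 lines: dnv dluc htr pyu lnx lazy qhmue tkgnt ztx xwq ynrkq ujbdx ixicw yuln vxgam
Hunk 3: at line 4 remove [lazy,qhmue,tkgnt] add [kvite,pfn,dmg] -> 15 lines: dnv dluc htr pyu lnx kvite pfn dmg ztx xwq ynrkq ujbdx ixicw yuln vxgam
Hunk 4: at line 9 remove [ynrkq,ujbdx] add [fkv,plt] -> 15 lines: dnv dluc htr pyu lnx kvite pfn dmg ztx xwq fkv plt ixicw yuln vxgam
Hunk 5: at line 5 remove [kvite] add [kkjmm] -> 15 lines: dnv dluc htr pyu lnx kkjmm pfn dmg ztx xwq fkv plt ixicw yuln vxgam
Hunk 6: at line 4 remove [lnx] add [layb,lppzn] -> 16 lines: dnv dluc htr pyu layb lppzn kkjmm pfn dmg ztx xwq fkv plt ixicw yuln vxgam
Hunk 7: at line 12 remove [ixicw] add [xkir,yxw,lfd] -> 18 lines: dnv dluc htr pyu layb lppzn kkjmm pfn dmg ztx xwq fkv plt xkir yxw lfd yuln vxgam
Final line 6: lppzn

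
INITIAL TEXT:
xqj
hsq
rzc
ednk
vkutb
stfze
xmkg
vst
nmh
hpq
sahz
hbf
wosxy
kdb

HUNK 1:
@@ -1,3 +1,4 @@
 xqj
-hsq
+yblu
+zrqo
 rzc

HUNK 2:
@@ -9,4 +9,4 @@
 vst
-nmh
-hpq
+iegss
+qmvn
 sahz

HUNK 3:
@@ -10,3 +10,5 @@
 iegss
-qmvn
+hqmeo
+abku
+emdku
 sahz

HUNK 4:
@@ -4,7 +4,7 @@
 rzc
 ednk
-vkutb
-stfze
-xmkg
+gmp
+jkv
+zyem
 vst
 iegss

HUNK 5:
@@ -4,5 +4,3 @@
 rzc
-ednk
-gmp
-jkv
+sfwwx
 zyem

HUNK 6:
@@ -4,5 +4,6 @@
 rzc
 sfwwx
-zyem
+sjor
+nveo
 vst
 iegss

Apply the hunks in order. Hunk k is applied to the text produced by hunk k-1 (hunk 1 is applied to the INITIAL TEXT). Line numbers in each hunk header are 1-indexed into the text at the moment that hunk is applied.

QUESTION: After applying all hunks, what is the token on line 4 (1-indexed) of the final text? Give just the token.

Answer: rzc

Derivation:
Hunk 1: at line 1 remove [hsq] add [yblu,zrqo] -> 15 lines: xqj yblu zrqo rzc ednk vkutb stfze xmkg vst nmh hpq sahz hbf wosxy kdb
Hunk 2: at line 9 remove [nmh,hpq] add [iegss,qmvn] -> 15 lines: xqj yblu zrqo rzc ednk vkutb stfze xmkg vst iegss qmvn sahz hbf wosxy kdb
Hunk 3: at line 10 remove [qmvn] add [hqmeo,abku,emdku] -> 17 lines: xqj yblu zrqo rzc ednk vkutb stfze xmkg vst iegss hqmeo abku emdku sahz hbf wosxy kdb
Hunk 4: at line 4 remove [vkutb,stfze,xmkg] add [gmp,jkv,zyem] -> 17 lines: xqj yblu zrqo rzc ednk gmp jkv zyem vst iegss hqmeo abku emdku sahz hbf wosxy kdb
Hunk 5: at line 4 remove [ednk,gmp,jkv] add [sfwwx] -> 15 lines: xqj yblu zrqo rzc sfwwx zyem vst iegss hqmeo abku emdku sahz hbf wosxy kdb
Hunk 6: at line 4 remove [zyem] add [sjor,nveo] -> 16 lines: xqj yblu zrqo rzc sfwwx sjor nveo vst iegss hqmeo abku emdku sahz hbf wosxy kdb
Final line 4: rzc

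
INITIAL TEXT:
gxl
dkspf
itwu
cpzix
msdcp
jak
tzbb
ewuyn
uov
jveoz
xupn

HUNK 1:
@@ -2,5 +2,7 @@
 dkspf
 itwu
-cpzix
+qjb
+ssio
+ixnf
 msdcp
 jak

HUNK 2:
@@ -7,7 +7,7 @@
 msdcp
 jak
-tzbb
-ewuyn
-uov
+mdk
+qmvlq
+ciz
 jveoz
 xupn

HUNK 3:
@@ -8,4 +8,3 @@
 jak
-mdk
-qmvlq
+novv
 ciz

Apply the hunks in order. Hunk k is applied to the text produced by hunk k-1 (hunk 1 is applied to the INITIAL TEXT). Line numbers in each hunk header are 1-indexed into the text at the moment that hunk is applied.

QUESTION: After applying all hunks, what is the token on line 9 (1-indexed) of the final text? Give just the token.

Hunk 1: at line 2 remove [cpzix] add [qjb,ssio,ixnf] -> 13 lines: gxl dkspf itwu qjb ssio ixnf msdcp jak tzbb ewuyn uov jveoz xupn
Hunk 2: at line 7 remove [tzbb,ewuyn,uov] add [mdk,qmvlq,ciz] -> 13 lines: gxl dkspf itwu qjb ssio ixnf msdcp jak mdk qmvlq ciz jveoz xupn
Hunk 3: at line 8 remove [mdk,qmvlq] add [novv] -> 12 lines: gxl dkspf itwu qjb ssio ixnf msdcp jak novv ciz jveoz xupn
Final line 9: novv

Answer: novv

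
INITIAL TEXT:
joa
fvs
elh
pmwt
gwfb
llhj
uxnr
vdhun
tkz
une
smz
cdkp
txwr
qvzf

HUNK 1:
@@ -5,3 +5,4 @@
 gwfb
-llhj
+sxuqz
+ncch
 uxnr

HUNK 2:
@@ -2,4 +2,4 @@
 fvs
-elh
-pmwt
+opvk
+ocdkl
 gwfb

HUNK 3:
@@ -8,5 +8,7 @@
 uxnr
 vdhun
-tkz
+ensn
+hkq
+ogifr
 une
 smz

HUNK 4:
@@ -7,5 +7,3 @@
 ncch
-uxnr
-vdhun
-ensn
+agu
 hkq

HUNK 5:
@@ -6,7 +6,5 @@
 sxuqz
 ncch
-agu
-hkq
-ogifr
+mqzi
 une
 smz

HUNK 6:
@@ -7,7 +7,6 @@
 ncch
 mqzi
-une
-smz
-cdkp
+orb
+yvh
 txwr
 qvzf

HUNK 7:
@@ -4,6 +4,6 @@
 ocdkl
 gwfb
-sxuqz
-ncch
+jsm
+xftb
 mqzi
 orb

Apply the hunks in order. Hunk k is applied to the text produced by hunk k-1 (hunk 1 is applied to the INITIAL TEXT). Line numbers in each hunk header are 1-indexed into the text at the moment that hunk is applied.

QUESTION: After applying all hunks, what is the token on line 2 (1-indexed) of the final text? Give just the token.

Answer: fvs

Derivation:
Hunk 1: at line 5 remove [llhj] add [sxuqz,ncch] -> 15 lines: joa fvs elh pmwt gwfb sxuqz ncch uxnr vdhun tkz une smz cdkp txwr qvzf
Hunk 2: at line 2 remove [elh,pmwt] add [opvk,ocdkl] -> 15 lines: joa fvs opvk ocdkl gwfb sxuqz ncch uxnr vdhun tkz une smz cdkp txwr qvzf
Hunk 3: at line 8 remove [tkz] add [ensn,hkq,ogifr] -> 17 lines: joa fvs opvk ocdkl gwfb sxuqz ncch uxnr vdhun ensn hkq ogifr une smz cdkp txwr qvzf
Hunk 4: at line 7 remove [uxnr,vdhun,ensn] add [agu] -> 15 lines: joa fvs opvk ocdkl gwfb sxuqz ncch agu hkq ogifr une smz cdkp txwr qvzf
Hunk 5: at line 6 remove [agu,hkq,ogifr] add [mqzi] -> 13 lines: joa fvs opvk ocdkl gwfb sxuqz ncch mqzi une smz cdkp txwr qvzf
Hunk 6: at line 7 remove [une,smz,cdkp] add [orb,yvh] -> 12 lines: joa fvs opvk ocdkl gwfb sxuqz ncch mqzi orb yvh txwr qvzf
Hunk 7: at line 4 remove [sxuqz,ncch] add [jsm,xftb] -> 12 lines: joa fvs opvk ocdkl gwfb jsm xftb mqzi orb yvh txwr qvzf
Final line 2: fvs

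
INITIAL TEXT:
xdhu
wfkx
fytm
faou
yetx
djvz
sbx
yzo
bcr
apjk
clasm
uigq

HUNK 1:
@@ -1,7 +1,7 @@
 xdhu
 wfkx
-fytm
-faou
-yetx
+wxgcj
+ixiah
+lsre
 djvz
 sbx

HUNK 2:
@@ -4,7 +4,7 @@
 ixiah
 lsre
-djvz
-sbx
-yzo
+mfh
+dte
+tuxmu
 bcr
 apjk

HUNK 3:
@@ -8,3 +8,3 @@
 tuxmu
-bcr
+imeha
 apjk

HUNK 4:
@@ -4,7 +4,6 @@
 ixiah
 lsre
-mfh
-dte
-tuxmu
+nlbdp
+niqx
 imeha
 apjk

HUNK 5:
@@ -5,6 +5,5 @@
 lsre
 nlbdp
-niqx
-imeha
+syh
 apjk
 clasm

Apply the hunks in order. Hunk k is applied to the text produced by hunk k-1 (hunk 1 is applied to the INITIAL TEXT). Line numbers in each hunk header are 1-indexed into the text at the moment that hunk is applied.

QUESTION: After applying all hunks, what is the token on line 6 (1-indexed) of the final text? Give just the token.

Hunk 1: at line 1 remove [fytm,faou,yetx] add [wxgcj,ixiah,lsre] -> 12 lines: xdhu wfkx wxgcj ixiah lsre djvz sbx yzo bcr apjk clasm uigq
Hunk 2: at line 4 remove [djvz,sbx,yzo] add [mfh,dte,tuxmu] -> 12 lines: xdhu wfkx wxgcj ixiah lsre mfh dte tuxmu bcr apjk clasm uigq
Hunk 3: at line 8 remove [bcr] add [imeha] -> 12 lines: xdhu wfkx wxgcj ixiah lsre mfh dte tuxmu imeha apjk clasm uigq
Hunk 4: at line 4 remove [mfh,dte,tuxmu] add [nlbdp,niqx] -> 11 lines: xdhu wfkx wxgcj ixiah lsre nlbdp niqx imeha apjk clasm uigq
Hunk 5: at line 5 remove [niqx,imeha] add [syh] -> 10 lines: xdhu wfkx wxgcj ixiah lsre nlbdp syh apjk clasm uigq
Final line 6: nlbdp

Answer: nlbdp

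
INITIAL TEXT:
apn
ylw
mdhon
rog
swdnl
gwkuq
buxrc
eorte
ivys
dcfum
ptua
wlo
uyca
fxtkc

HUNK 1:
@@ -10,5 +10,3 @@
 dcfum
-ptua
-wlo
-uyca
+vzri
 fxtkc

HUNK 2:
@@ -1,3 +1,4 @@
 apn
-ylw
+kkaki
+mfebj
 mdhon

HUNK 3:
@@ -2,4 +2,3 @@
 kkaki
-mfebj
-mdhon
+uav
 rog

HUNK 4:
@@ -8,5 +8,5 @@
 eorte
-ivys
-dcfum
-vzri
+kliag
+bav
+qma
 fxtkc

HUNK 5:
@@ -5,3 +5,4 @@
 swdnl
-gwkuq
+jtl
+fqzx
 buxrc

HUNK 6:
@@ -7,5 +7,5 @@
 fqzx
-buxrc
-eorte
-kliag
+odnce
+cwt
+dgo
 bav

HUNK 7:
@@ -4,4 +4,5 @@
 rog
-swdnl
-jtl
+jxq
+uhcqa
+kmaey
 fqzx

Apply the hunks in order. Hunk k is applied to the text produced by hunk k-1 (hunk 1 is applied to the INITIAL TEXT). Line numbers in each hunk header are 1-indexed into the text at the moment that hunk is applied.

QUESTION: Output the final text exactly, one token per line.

Answer: apn
kkaki
uav
rog
jxq
uhcqa
kmaey
fqzx
odnce
cwt
dgo
bav
qma
fxtkc

Derivation:
Hunk 1: at line 10 remove [ptua,wlo,uyca] add [vzri] -> 12 lines: apn ylw mdhon rog swdnl gwkuq buxrc eorte ivys dcfum vzri fxtkc
Hunk 2: at line 1 remove [ylw] add [kkaki,mfebj] -> 13 lines: apn kkaki mfebj mdhon rog swdnl gwkuq buxrc eorte ivys dcfum vzri fxtkc
Hunk 3: at line 2 remove [mfebj,mdhon] add [uav] -> 12 lines: apn kkaki uav rog swdnl gwkuq buxrc eorte ivys dcfum vzri fxtkc
Hunk 4: at line 8 remove [ivys,dcfum,vzri] add [kliag,bav,qma] -> 12 lines: apn kkaki uav rog swdnl gwkuq buxrc eorte kliag bav qma fxtkc
Hunk 5: at line 5 remove [gwkuq] add [jtl,fqzx] -> 13 lines: apn kkaki uav rog swdnl jtl fqzx buxrc eorte kliag bav qma fxtkc
Hunk 6: at line 7 remove [buxrc,eorte,kliag] add [odnce,cwt,dgo] -> 13 lines: apn kkaki uav rog swdnl jtl fqzx odnce cwt dgo bav qma fxtkc
Hunk 7: at line 4 remove [swdnl,jtl] add [jxq,uhcqa,kmaey] -> 14 lines: apn kkaki uav rog jxq uhcqa kmaey fqzx odnce cwt dgo bav qma fxtkc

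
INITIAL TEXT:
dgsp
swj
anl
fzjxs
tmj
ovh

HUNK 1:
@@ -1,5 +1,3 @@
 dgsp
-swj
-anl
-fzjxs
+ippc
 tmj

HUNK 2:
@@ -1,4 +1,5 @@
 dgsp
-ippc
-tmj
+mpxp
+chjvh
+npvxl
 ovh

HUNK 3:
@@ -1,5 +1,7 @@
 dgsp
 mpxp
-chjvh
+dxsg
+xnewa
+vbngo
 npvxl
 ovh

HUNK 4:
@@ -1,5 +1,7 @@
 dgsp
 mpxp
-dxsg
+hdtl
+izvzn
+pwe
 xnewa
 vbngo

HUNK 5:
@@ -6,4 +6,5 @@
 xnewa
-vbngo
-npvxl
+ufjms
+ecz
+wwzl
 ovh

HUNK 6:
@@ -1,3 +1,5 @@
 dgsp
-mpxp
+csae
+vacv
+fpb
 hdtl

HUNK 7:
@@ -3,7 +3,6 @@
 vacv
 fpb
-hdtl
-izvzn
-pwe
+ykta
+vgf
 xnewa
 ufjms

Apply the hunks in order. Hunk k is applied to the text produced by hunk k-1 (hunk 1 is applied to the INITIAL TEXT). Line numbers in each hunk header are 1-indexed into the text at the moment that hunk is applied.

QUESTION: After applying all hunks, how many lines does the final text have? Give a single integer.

Answer: 11

Derivation:
Hunk 1: at line 1 remove [swj,anl,fzjxs] add [ippc] -> 4 lines: dgsp ippc tmj ovh
Hunk 2: at line 1 remove [ippc,tmj] add [mpxp,chjvh,npvxl] -> 5 lines: dgsp mpxp chjvh npvxl ovh
Hunk 3: at line 1 remove [chjvh] add [dxsg,xnewa,vbngo] -> 7 lines: dgsp mpxp dxsg xnewa vbngo npvxl ovh
Hunk 4: at line 1 remove [dxsg] add [hdtl,izvzn,pwe] -> 9 lines: dgsp mpxp hdtl izvzn pwe xnewa vbngo npvxl ovh
Hunk 5: at line 6 remove [vbngo,npvxl] add [ufjms,ecz,wwzl] -> 10 lines: dgsp mpxp hdtl izvzn pwe xnewa ufjms ecz wwzl ovh
Hunk 6: at line 1 remove [mpxp] add [csae,vacv,fpb] -> 12 lines: dgsp csae vacv fpb hdtl izvzn pwe xnewa ufjms ecz wwzl ovh
Hunk 7: at line 3 remove [hdtl,izvzn,pwe] add [ykta,vgf] -> 11 lines: dgsp csae vacv fpb ykta vgf xnewa ufjms ecz wwzl ovh
Final line count: 11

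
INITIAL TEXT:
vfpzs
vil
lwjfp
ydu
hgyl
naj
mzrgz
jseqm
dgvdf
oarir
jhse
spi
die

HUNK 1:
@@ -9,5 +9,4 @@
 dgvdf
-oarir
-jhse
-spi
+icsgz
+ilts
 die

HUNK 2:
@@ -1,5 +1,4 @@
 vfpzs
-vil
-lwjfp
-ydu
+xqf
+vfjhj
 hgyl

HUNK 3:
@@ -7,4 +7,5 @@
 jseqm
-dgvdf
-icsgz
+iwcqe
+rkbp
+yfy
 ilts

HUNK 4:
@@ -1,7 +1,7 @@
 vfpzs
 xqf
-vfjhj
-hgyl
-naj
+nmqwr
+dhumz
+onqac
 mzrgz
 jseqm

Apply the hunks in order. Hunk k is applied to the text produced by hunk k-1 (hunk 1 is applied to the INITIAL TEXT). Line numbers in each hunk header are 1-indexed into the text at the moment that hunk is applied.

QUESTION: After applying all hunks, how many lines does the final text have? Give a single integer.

Hunk 1: at line 9 remove [oarir,jhse,spi] add [icsgz,ilts] -> 12 lines: vfpzs vil lwjfp ydu hgyl naj mzrgz jseqm dgvdf icsgz ilts die
Hunk 2: at line 1 remove [vil,lwjfp,ydu] add [xqf,vfjhj] -> 11 lines: vfpzs xqf vfjhj hgyl naj mzrgz jseqm dgvdf icsgz ilts die
Hunk 3: at line 7 remove [dgvdf,icsgz] add [iwcqe,rkbp,yfy] -> 12 lines: vfpzs xqf vfjhj hgyl naj mzrgz jseqm iwcqe rkbp yfy ilts die
Hunk 4: at line 1 remove [vfjhj,hgyl,naj] add [nmqwr,dhumz,onqac] -> 12 lines: vfpzs xqf nmqwr dhumz onqac mzrgz jseqm iwcqe rkbp yfy ilts die
Final line count: 12

Answer: 12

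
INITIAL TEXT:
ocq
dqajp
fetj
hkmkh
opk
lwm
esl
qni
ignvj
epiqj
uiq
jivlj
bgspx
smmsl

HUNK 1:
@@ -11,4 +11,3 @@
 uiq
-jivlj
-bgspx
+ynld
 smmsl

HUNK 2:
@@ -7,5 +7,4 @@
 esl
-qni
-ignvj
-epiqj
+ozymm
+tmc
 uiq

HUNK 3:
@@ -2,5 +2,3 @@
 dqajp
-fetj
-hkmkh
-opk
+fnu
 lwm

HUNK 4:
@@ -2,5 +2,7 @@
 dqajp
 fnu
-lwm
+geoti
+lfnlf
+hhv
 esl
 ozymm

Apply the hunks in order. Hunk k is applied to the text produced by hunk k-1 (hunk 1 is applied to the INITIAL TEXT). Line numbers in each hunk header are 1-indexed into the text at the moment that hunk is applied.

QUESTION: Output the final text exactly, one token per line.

Hunk 1: at line 11 remove [jivlj,bgspx] add [ynld] -> 13 lines: ocq dqajp fetj hkmkh opk lwm esl qni ignvj epiqj uiq ynld smmsl
Hunk 2: at line 7 remove [qni,ignvj,epiqj] add [ozymm,tmc] -> 12 lines: ocq dqajp fetj hkmkh opk lwm esl ozymm tmc uiq ynld smmsl
Hunk 3: at line 2 remove [fetj,hkmkh,opk] add [fnu] -> 10 lines: ocq dqajp fnu lwm esl ozymm tmc uiq ynld smmsl
Hunk 4: at line 2 remove [lwm] add [geoti,lfnlf,hhv] -> 12 lines: ocq dqajp fnu geoti lfnlf hhv esl ozymm tmc uiq ynld smmsl

Answer: ocq
dqajp
fnu
geoti
lfnlf
hhv
esl
ozymm
tmc
uiq
ynld
smmsl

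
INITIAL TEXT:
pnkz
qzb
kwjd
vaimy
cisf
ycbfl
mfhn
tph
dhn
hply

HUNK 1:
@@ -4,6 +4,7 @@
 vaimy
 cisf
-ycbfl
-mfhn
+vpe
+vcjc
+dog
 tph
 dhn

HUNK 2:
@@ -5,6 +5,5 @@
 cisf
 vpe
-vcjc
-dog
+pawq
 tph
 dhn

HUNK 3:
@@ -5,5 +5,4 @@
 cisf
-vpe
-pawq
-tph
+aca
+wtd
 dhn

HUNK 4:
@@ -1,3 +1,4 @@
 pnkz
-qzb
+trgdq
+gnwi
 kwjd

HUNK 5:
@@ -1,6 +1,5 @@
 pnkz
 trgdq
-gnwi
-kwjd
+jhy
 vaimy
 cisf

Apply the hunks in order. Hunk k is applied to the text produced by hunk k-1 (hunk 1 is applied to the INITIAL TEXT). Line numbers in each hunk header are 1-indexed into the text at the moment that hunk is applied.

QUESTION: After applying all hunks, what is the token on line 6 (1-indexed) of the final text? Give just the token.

Answer: aca

Derivation:
Hunk 1: at line 4 remove [ycbfl,mfhn] add [vpe,vcjc,dog] -> 11 lines: pnkz qzb kwjd vaimy cisf vpe vcjc dog tph dhn hply
Hunk 2: at line 5 remove [vcjc,dog] add [pawq] -> 10 lines: pnkz qzb kwjd vaimy cisf vpe pawq tph dhn hply
Hunk 3: at line 5 remove [vpe,pawq,tph] add [aca,wtd] -> 9 lines: pnkz qzb kwjd vaimy cisf aca wtd dhn hply
Hunk 4: at line 1 remove [qzb] add [trgdq,gnwi] -> 10 lines: pnkz trgdq gnwi kwjd vaimy cisf aca wtd dhn hply
Hunk 5: at line 1 remove [gnwi,kwjd] add [jhy] -> 9 lines: pnkz trgdq jhy vaimy cisf aca wtd dhn hply
Final line 6: aca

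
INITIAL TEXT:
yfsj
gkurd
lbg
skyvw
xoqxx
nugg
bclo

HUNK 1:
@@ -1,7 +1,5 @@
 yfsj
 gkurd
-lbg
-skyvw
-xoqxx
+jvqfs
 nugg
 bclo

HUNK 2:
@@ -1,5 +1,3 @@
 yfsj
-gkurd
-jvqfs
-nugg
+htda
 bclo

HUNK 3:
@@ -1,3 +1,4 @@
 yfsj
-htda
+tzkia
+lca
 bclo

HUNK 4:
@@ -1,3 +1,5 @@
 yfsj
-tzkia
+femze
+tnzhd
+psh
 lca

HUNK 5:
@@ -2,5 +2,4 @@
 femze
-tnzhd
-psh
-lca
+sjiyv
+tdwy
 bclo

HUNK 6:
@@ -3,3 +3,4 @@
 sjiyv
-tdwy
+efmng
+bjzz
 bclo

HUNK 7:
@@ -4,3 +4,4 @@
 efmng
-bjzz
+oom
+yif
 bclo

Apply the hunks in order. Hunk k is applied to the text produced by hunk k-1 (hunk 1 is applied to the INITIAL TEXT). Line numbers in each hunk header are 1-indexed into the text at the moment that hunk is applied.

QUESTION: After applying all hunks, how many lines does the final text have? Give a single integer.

Hunk 1: at line 1 remove [lbg,skyvw,xoqxx] add [jvqfs] -> 5 lines: yfsj gkurd jvqfs nugg bclo
Hunk 2: at line 1 remove [gkurd,jvqfs,nugg] add [htda] -> 3 lines: yfsj htda bclo
Hunk 3: at line 1 remove [htda] add [tzkia,lca] -> 4 lines: yfsj tzkia lca bclo
Hunk 4: at line 1 remove [tzkia] add [femze,tnzhd,psh] -> 6 lines: yfsj femze tnzhd psh lca bclo
Hunk 5: at line 2 remove [tnzhd,psh,lca] add [sjiyv,tdwy] -> 5 lines: yfsj femze sjiyv tdwy bclo
Hunk 6: at line 3 remove [tdwy] add [efmng,bjzz] -> 6 lines: yfsj femze sjiyv efmng bjzz bclo
Hunk 7: at line 4 remove [bjzz] add [oom,yif] -> 7 lines: yfsj femze sjiyv efmng oom yif bclo
Final line count: 7

Answer: 7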